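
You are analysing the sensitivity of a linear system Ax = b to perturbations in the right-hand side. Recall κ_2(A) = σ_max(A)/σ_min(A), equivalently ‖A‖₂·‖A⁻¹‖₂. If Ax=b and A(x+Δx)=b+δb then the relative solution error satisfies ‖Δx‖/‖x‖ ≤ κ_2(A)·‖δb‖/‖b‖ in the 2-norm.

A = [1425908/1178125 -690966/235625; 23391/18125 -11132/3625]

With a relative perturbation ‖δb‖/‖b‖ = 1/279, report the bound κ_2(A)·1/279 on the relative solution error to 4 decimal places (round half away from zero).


1.1201

M = AᵀA = [5166320329/1650390625 -2479662108/330078125; -2479662108/330078125 1190252116/66015625]. tr(M)=206642741/9765625, det(M)=1119364/244140625
eigenvalues of AᵀA: λ = (tr ± √(tr²−4·det))/2 = 529/25, 2116/9765625
σ_max=√(529/25)=(23/5), σ_min=√(2116/9765625)=(46/3125) → κ = 312.5000
κ_2(A)·‖δb‖/‖b‖ = 1.1201


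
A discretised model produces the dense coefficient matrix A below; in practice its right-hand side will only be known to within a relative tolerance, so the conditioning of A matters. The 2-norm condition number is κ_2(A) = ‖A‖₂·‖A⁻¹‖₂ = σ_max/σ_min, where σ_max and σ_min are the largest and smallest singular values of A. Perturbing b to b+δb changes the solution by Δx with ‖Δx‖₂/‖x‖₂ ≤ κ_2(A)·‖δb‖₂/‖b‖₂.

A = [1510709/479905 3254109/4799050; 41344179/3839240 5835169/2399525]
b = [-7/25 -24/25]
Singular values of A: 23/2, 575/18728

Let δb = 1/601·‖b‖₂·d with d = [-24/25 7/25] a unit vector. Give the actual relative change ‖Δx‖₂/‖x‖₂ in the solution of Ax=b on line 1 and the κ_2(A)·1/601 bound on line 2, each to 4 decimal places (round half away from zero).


σ_max = 23/2, σ_min = 575/18728
κ = σ_max/σ_min = (23/2)/(575/18728) = 374.5600
bound on ‖Δx‖/‖x‖: κ·ε = 374.5600·1/601 = 0.6232
solve Ax = b  →  x = [-0.0848 -0.0191]
2-norm of b is 1.0000; of x, 0.0870
with δb = [-0.0016 0.0005], A·Δx = δb → ‖Δx‖ = 0.0542
relative error = 0.6232
realised/bound = 1 exactly: the bound is attained for this b and d

0.6232
0.6232


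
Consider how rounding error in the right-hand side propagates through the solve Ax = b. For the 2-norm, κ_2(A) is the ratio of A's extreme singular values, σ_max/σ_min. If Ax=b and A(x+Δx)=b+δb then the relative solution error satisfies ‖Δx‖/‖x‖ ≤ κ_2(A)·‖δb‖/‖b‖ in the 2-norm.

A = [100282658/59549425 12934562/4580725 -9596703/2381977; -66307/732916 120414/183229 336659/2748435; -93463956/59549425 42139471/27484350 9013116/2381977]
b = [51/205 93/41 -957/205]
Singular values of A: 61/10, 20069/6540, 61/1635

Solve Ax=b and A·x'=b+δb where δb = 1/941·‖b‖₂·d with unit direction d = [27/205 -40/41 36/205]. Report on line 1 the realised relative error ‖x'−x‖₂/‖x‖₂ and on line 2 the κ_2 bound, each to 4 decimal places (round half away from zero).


σ_max = 61/10, σ_min = 61/1635
κ = σ_max/σ_min = (61/10)/(61/1635) = 163.5000
worst-case relative error ≤ 163.5000 × 1/941 = 0.1738
solve Ax = b  →  x = [-73.9574 -0.8458 -31.5679]
2-norm of b is 5.1962; of x, 80.4173
Δx = A⁻¹·δb where δb = 1/941·5.1962·d; ‖Δx‖ = 0.1480
dividing the unrounded norms, ‖Δx‖/‖x‖ = 0.0018
tightness: 0.0018 against a bound of 0.1738 (unrounded ratio ≈ 0.0106)

0.0018
0.1738


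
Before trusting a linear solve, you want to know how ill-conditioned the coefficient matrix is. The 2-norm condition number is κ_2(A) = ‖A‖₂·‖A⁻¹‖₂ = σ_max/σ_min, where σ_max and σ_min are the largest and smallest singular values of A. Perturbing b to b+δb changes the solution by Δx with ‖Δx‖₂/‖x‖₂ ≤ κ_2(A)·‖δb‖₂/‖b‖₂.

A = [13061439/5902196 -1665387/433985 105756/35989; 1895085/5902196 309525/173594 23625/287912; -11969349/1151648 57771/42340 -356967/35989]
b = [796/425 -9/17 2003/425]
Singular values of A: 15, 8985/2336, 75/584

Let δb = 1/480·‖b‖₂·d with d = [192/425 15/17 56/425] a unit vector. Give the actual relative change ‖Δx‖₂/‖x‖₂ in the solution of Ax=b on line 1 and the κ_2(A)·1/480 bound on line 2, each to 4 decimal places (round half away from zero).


0.0106
0.2433

largest singular value 15, smallest 75/584
κ_2(A) = 15 / (75/584) = 116.8000
worst-case relative error ≤ 116.8000 × 1/480 = 0.2433
solve Ax = b  →  x = [-5.5987 0.4603 5.4547]
‖b‖ = 5.0990, ‖x‖ = 7.8302
δb = ε·‖b‖·d = [0.0048 0.0094 0.0014]; solving A·Δx = δb gives ‖Δx‖ = 0.0827
dividing the unrounded norms, ‖Δx‖/‖x‖ = 0.0106
so the bound overstates the realised error by a factor of ≈ 23.0344 (computed from the unrounded values)


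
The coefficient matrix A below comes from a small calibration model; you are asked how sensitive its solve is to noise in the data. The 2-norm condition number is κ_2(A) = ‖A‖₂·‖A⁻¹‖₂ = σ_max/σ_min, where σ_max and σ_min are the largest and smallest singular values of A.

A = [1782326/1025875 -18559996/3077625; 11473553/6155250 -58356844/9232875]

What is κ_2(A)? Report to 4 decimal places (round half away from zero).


AᵀA = [58502523989/9010012500 -150416133686/6757509375; -150416133686/6757509375 1547153937056/20272528125]; tr = 53721107713/648720900, det = 274299844/4054505625
solving λ² − 53721107713/648720900·λ + 274299844/4054505625 = 0 gives λ = 8281/100, 132496/162180225
κ_2(A) = √(λ_max/λ_min) = √((8281/100) / (132496/162180225)) = 318.3750

318.3750


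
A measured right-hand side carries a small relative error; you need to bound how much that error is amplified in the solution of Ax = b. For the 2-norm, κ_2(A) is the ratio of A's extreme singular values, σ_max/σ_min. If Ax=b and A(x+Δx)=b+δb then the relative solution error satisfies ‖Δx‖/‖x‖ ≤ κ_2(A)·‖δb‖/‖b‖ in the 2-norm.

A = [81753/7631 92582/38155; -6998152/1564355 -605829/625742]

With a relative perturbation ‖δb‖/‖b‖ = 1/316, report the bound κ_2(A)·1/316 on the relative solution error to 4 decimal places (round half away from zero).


0.9288

form AᵀA = [1951777790641/14480512225 17565785874/579220489; 17565785874/579220489 395325400729/57922048900] with trace 4879498253/34456900 and determinant 200533921/861422500
eigenvalues of AᵀA: λ = (tr ± √(tr²−4·det))/2 = 14161/100, 14161/8614225
σ_max=√(14161/100)=(119/10), σ_min=√(14161/8614225)=(119/2935) → κ = 293.5000
bound on ‖Δx‖/‖x‖: κ·ε = 293.5000·1/316 = 0.9288


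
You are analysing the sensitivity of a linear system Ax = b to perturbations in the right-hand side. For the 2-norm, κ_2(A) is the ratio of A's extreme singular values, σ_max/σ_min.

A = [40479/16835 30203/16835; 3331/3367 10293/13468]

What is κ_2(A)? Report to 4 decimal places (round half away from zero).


form AᵀA = [11336914/1677025 34008867/6708100; 34008867/6708100 102036601/26832400] with trace 11337089/1073296 and determinant 4225/1073296
solving λ² − 11337089/1073296·λ + 4225/1073296 = 0 gives λ = 169/16, 25/67081
κ = σ_max/σ_min = (13/4)/(5/259) = 168.3500

168.3500


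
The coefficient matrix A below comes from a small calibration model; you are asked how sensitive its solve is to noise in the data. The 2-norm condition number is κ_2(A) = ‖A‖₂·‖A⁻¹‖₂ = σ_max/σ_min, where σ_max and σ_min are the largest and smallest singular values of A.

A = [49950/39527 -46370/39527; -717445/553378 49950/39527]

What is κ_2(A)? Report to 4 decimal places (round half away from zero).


form AᵀA = [1193517025/364122724 -40584375/13004383; -40584375/13004383 5523400/1857769] with trace 2706425/432964 and determinant 625/108241
λ_max, λ_min = (2706425/432964 ± √7320406640625/187457825296)/2 = 25/4, 100/108241
κ_2(A) = √(λ_max/λ_min) = √((25/4) / (100/108241)) = 82.2500

82.2500


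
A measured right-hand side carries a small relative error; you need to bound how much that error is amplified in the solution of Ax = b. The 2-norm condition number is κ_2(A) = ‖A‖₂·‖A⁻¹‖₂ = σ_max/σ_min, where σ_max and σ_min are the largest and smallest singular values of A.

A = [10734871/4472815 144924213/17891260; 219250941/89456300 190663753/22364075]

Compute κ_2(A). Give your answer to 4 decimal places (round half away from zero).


M = AᵀA = [111969033631441/9515374090000 23988339935532/594710880625; 23988339935532/594710880625 1315955238014809/9515374090000]. tr(M)=1142339417317/7612299272, det(M)=90075015625/243593576704
char-poly roots: 2401/16 and 37515625/15224598544
σ_max=√(2401/16)=(49/4), σ_min=√(37515625/15224598544)=(6125/123388) → κ = 246.7760

246.7760


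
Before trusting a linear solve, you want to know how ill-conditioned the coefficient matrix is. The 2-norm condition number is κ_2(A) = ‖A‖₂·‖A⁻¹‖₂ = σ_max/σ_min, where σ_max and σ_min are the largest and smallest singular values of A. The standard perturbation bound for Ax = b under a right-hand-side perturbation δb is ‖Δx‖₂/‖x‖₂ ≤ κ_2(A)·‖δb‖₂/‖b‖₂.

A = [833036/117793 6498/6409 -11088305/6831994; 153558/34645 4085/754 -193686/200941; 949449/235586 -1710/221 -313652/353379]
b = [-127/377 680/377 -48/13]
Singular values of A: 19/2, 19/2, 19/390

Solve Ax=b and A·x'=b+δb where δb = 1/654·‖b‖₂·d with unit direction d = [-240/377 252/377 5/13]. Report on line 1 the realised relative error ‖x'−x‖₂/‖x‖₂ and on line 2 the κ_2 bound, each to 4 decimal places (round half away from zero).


from the listed singular values, σ₁ = 19/2, σ_n = 19/390
condition number: (19/2) ÷ (19/390) = 195.0000
worst-case relative error ≤ 195.0000 × 1/654 = 0.2982
solve Ax = b  →  x = [-0.1027 0.4211 0.0231]
‖b‖₂ = 4.1231 and ‖x‖₂ = 0.4340
Δx = A⁻¹·δb where δb = 1/654·4.1231·d; ‖Δx‖ = 0.1294
relative error = 0.2982
tightness: 0.2982 against a bound of 0.2982; the bound is attained (ratio 1)

0.2982
0.2982


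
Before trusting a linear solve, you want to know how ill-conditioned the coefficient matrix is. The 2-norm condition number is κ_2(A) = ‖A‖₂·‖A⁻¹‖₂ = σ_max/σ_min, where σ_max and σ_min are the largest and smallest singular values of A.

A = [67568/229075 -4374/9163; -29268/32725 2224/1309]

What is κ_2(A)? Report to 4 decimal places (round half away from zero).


AᵀA = [74463376/83960569 -139402080/83960569; -139402080/83960569 261494500/83960569]; tr = 1162484/290521, det = 1600/290521
λ_max, λ_min = (1162484/290521 ± √1349509715856/84402451441)/2 = 4, 400/290521
κ_2(A) = √(λ_max/λ_min) = √(4 / (400/290521)) = 53.9000

53.9000


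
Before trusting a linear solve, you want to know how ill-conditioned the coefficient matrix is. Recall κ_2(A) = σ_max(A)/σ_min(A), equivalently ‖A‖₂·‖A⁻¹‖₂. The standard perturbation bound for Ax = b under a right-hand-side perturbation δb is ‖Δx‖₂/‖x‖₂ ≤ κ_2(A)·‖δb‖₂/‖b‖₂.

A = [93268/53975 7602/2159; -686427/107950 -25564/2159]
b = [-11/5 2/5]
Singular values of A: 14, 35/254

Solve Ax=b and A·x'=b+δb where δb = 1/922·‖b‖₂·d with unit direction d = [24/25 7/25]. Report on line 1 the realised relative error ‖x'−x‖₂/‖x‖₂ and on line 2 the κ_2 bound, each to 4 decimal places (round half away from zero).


0.0012
0.1102

σ_max = 14, σ_min = 35/254
κ = σ_max/σ_min = 14/(35/254) = 101.6000
κ_2(A)·‖δb‖/‖b‖ = 0.1102
solve Ax = b  →  x = [12.7731 -6.8933]
2-norm of b is 2.2361; of x, 14.5145
Δx = A⁻¹·δb where δb = 1/922·2.2361·d; ‖Δx‖ = 0.0176
realised ‖Δx‖/‖x‖ = 0.0012
realised/bound (from unrounded values) ≈ 0.0110


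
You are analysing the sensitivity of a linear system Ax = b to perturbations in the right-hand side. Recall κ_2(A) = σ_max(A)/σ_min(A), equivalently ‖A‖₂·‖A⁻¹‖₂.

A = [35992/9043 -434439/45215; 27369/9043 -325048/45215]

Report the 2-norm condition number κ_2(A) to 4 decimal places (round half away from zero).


form AᵀA = [2044486225/81775849 -4906513440/81775849; -4906513440/81775849 11775737881/81775849] with trace 13820224106/81775849 and determinant 17850625/81775849
solving λ² − 13820224106/81775849·λ + 17850625/81775849 = 0 gives λ = 169, 105625/81775849
so κ_2 = √(169 / (105625/81775849)) = 361.7200

361.7200


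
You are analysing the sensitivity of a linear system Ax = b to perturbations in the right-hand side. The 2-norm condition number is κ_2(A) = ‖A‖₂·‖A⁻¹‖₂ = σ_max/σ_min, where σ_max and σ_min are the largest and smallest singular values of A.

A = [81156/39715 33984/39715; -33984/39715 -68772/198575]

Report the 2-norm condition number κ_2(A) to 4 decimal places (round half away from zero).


AᵀA = [3523536/717925 7340544/3589625; 7340544/3589625 15294672/17948125]; tr = 7952544/1380625, det = 20736/34515625
λ_max, λ_min = (7952544/1380625 ± √63238375489536/1906125390625)/2 = 144/25, 144/1380625
so κ_2 = √((144/25) / (144/1380625)) = 235.0000

235.0000


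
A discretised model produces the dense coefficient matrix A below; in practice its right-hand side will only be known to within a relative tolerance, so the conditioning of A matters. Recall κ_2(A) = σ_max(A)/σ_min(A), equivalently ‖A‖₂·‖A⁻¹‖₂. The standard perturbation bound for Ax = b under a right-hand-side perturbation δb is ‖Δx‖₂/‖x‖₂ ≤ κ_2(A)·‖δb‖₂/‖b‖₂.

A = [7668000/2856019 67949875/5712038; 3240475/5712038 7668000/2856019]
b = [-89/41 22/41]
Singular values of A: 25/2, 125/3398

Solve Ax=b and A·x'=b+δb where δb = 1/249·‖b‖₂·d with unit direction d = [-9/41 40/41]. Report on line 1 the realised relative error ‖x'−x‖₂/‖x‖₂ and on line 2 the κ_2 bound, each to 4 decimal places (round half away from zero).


from the listed singular values, σ₁ = 25/2, σ_n = 125/3398
condition number: (25/2) ÷ (125/3398) = 339.8000
bound on ‖Δx‖/‖x‖: κ·ε = 339.8000·1/249 = 1.3647
solve Ax = b  →  x = [-26.5561 5.8111]
‖b‖₂ = 2.2361 and ‖x‖₂ = 27.1845
re-solving with b+δb shifts x by Δx of norm 0.2441
relative error = 0.0090
so the bound overstates the realised error by a factor of ≈ 151.9658 (computed from the unrounded values)

0.0090
1.3647


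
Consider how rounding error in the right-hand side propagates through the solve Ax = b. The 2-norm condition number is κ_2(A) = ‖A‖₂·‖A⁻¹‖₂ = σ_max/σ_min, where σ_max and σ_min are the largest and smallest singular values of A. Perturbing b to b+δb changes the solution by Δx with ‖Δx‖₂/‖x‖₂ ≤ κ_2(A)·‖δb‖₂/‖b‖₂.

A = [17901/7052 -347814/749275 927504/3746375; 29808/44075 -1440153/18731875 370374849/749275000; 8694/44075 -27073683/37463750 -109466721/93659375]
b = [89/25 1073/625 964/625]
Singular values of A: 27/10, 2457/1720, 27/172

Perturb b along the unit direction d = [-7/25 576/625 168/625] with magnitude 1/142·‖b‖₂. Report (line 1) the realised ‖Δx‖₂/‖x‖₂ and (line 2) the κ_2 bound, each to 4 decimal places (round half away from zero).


from the listed singular values, σ₁ = 27/10, σ_n = 27/172
κ = σ_max/σ_min = (27/10)/(27/172) = 17.2000
bound on ‖Δx‖/‖x‖: κ·ε = 17.2000·1/142 = 0.1211
solve Ax = b  →  x = [0.0470 -6.1002 2.4601]
‖b‖ = 4.2426, ‖x‖ = 6.5777
Δx = A⁻¹·δb where δb = 1/142·4.2426·d; ‖Δx‖ = 0.1903
relative error = 0.0289
so the bound overstates the realised error by a factor of ≈ 4.1860 (computed from the unrounded values)

0.0289
0.1211


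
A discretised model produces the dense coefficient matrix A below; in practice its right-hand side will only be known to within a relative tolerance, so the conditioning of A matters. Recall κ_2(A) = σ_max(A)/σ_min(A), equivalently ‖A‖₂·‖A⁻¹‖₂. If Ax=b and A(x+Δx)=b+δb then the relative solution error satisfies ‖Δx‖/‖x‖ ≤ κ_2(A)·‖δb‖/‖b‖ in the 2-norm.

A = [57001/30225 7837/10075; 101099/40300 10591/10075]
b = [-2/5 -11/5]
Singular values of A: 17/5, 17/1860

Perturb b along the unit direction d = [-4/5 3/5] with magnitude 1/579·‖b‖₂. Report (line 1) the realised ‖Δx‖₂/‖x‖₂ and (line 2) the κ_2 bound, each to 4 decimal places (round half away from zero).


0.0039
0.6425

σ_max = 17/5, σ_min = 17/1860
κ_2(A) = (17/5) / (17/1860) = 372.0000
perturbation bound = 372.0000·1/579 = 0.6425
solve Ax = b  →  x = [41.5385 -101.2217]
2-norm of b is 2.2361; of x, 109.4133
re-solving with b+δb shifts x by Δx of norm 0.4225
dividing the unrounded norms, ‖Δx‖/‖x‖ = 0.0039
realised/bound (from unrounded values) ≈ 0.0060


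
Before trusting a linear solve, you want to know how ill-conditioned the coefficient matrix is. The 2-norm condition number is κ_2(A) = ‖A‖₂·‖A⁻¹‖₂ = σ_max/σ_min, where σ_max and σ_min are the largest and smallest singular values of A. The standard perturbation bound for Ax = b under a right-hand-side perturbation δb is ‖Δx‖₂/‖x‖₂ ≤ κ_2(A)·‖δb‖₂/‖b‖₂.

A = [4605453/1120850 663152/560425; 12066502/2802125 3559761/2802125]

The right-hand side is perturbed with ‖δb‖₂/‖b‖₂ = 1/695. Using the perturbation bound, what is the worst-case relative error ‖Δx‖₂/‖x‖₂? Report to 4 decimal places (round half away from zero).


0.4449

M = AᵀA = [1323016427401/37345562500 96468852942/9336390625; 96468852942/9336390625 28140502681/9336390625]. tr(M)=2296925501/59752900, det(M)=923521/59752900
eigenvalues of AᵀA: λ = (tr ± √(tr²−4·det))/2 = 961/25, 961/2390116
so κ_2 = √((961/25) / (961/2390116)) = 309.2000
bound on ‖Δx‖/‖x‖: κ·ε = 309.2000·1/695 = 0.4449


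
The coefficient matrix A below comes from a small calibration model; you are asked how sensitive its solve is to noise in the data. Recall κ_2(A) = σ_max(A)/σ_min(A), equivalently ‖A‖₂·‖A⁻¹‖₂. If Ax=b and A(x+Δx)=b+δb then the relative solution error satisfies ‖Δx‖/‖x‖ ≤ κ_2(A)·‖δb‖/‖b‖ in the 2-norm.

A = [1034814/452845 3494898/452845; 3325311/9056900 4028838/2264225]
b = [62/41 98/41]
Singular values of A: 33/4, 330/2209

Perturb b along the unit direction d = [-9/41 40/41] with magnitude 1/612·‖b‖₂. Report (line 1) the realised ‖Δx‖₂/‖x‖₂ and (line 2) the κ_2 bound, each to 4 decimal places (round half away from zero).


0.0023
0.0902

from the listed singular values, σ₁ = 33/4, σ_n = 330/2209
κ = σ_max/σ_min = (33/4)/(330/2209) = 55.2250
worst-case relative error ≤ 55.2250 × 1/612 = 0.0902
solve Ax = b  →  x = [-12.7845 3.9813]
2-norm of b is 2.8284; of x, 13.3901
with δb = [-0.0010 0.0045], A·Δx = δb → ‖Δx‖ = 0.0309
relative error = 0.0023
realised/bound (from unrounded values) ≈ 0.0256


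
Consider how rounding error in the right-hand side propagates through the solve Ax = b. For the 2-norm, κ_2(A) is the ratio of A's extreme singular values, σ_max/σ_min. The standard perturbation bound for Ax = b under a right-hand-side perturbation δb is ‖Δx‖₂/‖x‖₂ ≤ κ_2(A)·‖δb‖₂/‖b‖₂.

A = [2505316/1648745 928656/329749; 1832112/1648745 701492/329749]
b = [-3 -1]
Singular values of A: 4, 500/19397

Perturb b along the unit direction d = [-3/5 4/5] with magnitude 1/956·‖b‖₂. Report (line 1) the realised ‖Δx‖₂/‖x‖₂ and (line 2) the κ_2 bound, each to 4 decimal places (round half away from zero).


σ_max = 4, σ_min = 500/19397
condition number: 4 ÷ (500/19397) = 155.1760
perturbation bound = 155.1760·1/956 = 0.1623
solve Ax = b  →  x = [-34.5829 17.5942]
2-norm of b is 3.1623; of x, 38.8012
Δx = A⁻¹·δb where δb = 1/956·3.1623·d; ‖Δx‖ = 0.1283
realised ‖Δx‖/‖x‖ = 0.0033
so the bound overstates the realised error by a factor of ≈ 49.0801 (computed from the unrounded values)

0.0033
0.1623


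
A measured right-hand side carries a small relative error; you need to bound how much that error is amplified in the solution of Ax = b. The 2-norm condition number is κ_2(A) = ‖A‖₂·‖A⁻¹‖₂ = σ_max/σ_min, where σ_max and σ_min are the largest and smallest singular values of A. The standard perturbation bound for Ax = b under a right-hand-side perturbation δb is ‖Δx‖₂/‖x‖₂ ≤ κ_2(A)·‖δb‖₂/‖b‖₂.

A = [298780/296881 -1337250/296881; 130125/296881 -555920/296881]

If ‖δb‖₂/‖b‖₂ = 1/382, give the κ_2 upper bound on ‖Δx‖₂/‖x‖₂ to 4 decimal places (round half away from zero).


0.7291

M = AᵀA = [628414225/521528569 -2792205000/521528569; -2792205000/521528569 12409968100/521528569]. tr(M)=7756325/310249, det(M)=2500/310249
solving λ² − 7756325/310249·λ + 2500/310249 = 0 gives λ = 25, 100/310249
κ = σ_max/σ_min = 5/(10/557) = 278.5000
worst-case relative error ≤ 278.5000 × 1/382 = 0.7291


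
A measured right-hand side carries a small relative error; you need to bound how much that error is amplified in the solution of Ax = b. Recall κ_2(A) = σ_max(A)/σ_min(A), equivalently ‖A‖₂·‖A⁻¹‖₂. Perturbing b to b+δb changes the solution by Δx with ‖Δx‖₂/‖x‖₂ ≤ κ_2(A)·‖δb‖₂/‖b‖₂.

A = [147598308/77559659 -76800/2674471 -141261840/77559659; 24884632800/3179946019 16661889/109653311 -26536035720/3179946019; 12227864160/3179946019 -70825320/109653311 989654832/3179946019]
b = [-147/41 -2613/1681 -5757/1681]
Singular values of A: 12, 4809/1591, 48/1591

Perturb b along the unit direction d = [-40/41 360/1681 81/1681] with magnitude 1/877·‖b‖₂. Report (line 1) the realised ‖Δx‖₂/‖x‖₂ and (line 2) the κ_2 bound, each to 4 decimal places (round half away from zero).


0.0020
0.4535

largest singular value 12, smallest 48/1591
condition number: 12 ÷ (48/1591) = 397.7500
κ_2(A)·‖δb‖/‖b‖ = 0.4535
solve Ax = b  →  x = [14.2048 97.2301 15.2775]
2-norm of b is 5.1962; of x, 99.4428
Δx = A⁻¹·δb where δb = 1/877·5.1962·d; ‖Δx‖ = 0.1964
dividing the unrounded norms, ‖Δx‖/‖x‖ = 0.0020
tightness: 0.0020 against a bound of 0.4535 (unrounded ratio ≈ 0.0044)


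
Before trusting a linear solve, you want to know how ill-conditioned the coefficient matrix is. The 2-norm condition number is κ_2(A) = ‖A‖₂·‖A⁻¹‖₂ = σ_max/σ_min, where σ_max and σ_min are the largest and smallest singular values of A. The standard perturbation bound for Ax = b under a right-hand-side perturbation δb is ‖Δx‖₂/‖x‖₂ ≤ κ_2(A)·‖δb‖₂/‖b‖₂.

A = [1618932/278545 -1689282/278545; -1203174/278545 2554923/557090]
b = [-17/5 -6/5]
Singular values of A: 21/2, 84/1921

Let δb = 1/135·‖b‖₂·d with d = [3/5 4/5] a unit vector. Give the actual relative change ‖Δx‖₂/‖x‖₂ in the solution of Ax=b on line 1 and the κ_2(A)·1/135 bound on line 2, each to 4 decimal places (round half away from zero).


from the listed singular values, σ₁ = 21/2, σ_n = 84/1921
κ = σ_max/σ_min = (21/2)/(84/1921) = 240.1250
κ_2(A)·‖δb‖/‖b‖ = 1.7787
solve Ax = b  →  x = [-49.8124 -47.1773]
‖b‖₂ = 3.6056 and ‖x‖₂ = 68.6074
re-solving with b+δb shifts x by Δx of norm 0.6108
dividing the unrounded norms, ‖Δx‖/‖x‖ = 0.0089
so the bound overstates the realised error by a factor of ≈ 199.7968 (computed from the unrounded values)

0.0089
1.7787


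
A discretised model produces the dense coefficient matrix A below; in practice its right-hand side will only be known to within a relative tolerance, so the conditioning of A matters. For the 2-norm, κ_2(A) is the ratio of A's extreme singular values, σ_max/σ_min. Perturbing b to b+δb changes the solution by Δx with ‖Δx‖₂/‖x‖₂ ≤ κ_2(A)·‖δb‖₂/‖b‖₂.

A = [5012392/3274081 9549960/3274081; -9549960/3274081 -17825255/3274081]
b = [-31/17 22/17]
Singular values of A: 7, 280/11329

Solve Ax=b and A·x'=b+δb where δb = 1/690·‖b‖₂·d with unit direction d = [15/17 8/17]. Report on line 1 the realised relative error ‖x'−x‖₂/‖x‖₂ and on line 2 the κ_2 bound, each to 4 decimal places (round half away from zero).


largest singular value 7, smallest 280/11329
condition number: 7 ÷ (280/11329) = 283.2250
perturbation bound = 283.2250·1/690 = 0.4105
solve Ax = b  →  x = [35.5662 -19.2924]
‖b‖ = 2.2361, ‖x‖ = 40.4617
with δb = [0.0029 0.0015], A·Δx = δb → ‖Δx‖ = 0.1311
realised ‖Δx‖/‖x‖ = 0.0032
so the bound overstates the realised error by a factor of ≈ 126.6652 (computed from the unrounded values)

0.0032
0.4105


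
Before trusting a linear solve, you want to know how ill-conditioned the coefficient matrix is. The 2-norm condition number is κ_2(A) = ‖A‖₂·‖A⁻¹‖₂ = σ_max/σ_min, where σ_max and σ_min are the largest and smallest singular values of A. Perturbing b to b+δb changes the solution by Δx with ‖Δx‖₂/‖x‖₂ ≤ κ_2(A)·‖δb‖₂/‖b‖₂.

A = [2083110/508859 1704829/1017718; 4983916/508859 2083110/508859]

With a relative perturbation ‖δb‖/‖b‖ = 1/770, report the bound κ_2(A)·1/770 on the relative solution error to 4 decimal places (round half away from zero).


0.4888

M = AᵀA = [13281186148/117859573 5533781715/117859573; 5533781715/117859573 9223409653/471438292]. tr(M)=4796011865/36264484, det(M)=1119364/9066121
eigenvalues of AᵀA: λ = (tr ± √(tr²−4·det))/2 = 529/4, 8464/9066121
σ_max=√(529/4)=(23/2), σ_min=√(8464/9066121)=(92/3011) → κ = 376.3750
perturbation bound = 376.3750·1/770 = 0.4888


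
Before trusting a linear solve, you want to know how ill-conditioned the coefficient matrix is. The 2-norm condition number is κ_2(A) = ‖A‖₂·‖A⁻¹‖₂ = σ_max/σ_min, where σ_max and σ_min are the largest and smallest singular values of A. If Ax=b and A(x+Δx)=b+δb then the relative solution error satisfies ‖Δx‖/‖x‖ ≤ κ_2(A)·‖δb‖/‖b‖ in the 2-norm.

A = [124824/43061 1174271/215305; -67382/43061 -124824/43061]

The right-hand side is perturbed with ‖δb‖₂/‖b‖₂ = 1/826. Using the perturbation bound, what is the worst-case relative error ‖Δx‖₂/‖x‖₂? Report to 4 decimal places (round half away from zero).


0.4510

AᵀA = [69624100/6416089 652704696/32080445; 652704696/32080445 6119163169/160402225]; tr = 27196421/555025, det = 9604/555025
char-poly roots: 49 and 196/555025
σ_max=√49=7, σ_min=√(196/555025)=(14/745) → κ = 372.5000
κ_2(A)·‖δb‖/‖b‖ = 0.4510


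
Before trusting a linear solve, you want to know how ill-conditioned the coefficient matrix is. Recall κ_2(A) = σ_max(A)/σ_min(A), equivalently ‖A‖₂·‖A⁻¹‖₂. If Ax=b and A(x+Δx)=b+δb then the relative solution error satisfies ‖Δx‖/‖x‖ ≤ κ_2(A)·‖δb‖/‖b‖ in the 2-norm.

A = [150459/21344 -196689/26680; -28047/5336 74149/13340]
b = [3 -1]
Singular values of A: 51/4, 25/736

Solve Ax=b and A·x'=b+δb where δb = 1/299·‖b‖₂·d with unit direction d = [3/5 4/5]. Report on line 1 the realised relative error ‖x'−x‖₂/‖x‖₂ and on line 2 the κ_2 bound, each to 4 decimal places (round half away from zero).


0.0106
1.2554

from the listed singular values, σ₁ = 51/4, σ_n = 25/736
condition number: (51/4) ÷ (25/736) = 375.3600
bound on ‖Δx‖/‖x‖: κ·ε = 375.3600·1/299 = 1.2554
solve Ax = b  →  x = [21.4809 20.1331]
‖b‖ = 3.1623, ‖x‖ = 29.4409
re-solving with b+δb shifts x by Δx of norm 0.3114
realised ‖Δx‖/‖x‖ = 0.0106
realised/bound (from unrounded values) ≈ 0.0084


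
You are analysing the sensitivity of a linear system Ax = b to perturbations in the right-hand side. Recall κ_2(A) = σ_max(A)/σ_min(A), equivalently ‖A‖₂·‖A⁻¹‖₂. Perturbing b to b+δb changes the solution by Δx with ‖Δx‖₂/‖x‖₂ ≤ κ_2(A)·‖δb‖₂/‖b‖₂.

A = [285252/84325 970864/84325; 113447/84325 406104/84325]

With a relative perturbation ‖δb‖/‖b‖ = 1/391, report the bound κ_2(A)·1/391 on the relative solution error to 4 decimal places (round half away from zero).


form AᵀA = [94238925313/7110705625 323012178216/7110705625; 323012178216/7110705625 1107497365312/7110705625] with trace 1922778065/11377129 and determinant 7311616/11377129
char-poly roots: 169 and 43264/11377129
so κ_2 = √(169 / (43264/11377129)) = 210.8125
bound on ‖Δx‖/‖x‖: κ·ε = 210.8125·1/391 = 0.5392

0.5392


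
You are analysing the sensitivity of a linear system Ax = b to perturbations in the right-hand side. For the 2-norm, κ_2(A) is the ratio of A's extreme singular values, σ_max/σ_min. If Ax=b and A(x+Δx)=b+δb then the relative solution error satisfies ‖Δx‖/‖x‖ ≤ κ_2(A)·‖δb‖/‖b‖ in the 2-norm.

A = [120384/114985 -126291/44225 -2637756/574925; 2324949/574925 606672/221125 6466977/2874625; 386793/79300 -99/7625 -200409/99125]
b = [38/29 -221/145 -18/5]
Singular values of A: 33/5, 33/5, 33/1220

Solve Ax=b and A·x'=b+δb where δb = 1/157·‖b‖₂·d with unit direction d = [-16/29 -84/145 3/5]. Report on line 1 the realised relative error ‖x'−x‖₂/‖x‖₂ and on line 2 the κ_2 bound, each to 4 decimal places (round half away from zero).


0.0131
1.5541

σ_max = 33/5, σ_min = 33/1220
condition number: (33/5) ÷ (33/1220) = 244.0000
perturbation bound = 244.0000·1/157 = 1.5541
solve Ax = b  →  x = [-17.5758 58.9697 -41.0000]
2-norm of b is 4.1231; of x, 73.9414
re-solving with b+δb shifts x by Δx of norm 0.9709
relative error = 0.0131
realised/bound (from unrounded values) ≈ 0.0084


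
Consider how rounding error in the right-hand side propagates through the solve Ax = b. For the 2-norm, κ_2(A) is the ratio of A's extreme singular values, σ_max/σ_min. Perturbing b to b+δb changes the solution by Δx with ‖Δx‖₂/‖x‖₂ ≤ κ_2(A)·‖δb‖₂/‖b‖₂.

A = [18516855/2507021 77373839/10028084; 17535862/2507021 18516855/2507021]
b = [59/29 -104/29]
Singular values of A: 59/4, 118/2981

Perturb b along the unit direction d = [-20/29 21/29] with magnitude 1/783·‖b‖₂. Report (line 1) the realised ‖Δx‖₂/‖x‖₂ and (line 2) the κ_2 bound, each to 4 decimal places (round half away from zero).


0.0013
0.4759

largest singular value 59/4, smallest 118/2981
κ_2(A) = (59/4) / (118/2981) = 372.6250
κ_2(A)·‖δb‖/‖b‖ = 0.4759
solve Ax = b  →  x = [73.1280 -69.7393]
‖b‖ = 4.1231, ‖x‖ = 101.0509
Δx = A⁻¹·δb where δb = 1/783·4.1231·d; ‖Δx‖ = 0.1330
relative error = 0.0013
so the bound overstates the realised error by a factor of ≈ 361.4994 (computed from the unrounded values)


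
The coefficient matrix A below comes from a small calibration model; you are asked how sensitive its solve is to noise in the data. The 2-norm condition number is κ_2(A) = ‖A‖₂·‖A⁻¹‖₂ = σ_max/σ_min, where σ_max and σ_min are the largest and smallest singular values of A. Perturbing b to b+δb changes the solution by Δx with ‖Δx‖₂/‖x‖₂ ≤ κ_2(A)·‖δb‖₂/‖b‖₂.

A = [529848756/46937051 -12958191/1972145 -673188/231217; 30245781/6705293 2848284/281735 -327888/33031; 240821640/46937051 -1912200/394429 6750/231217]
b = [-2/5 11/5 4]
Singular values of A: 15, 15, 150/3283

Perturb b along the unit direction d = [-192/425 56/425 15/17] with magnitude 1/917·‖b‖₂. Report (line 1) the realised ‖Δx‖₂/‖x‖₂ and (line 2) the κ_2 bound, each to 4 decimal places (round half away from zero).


0.0012
0.3580

σ_max = 15, σ_min = 150/3283
κ = σ_max/σ_min = 15/(150/3283) = 328.3000
perturbation bound = 328.3000·1/917 = 0.3580
solve Ax = b  →  x = [41.7542 43.7452 63.3039]
2-norm of b is 4.5826; of x, 87.5468
re-solving with b+δb shifts x by Δx of norm 0.1094
relative error = 0.0012
so the bound overstates the realised error by a factor of ≈ 286.5641 (computed from the unrounded values)


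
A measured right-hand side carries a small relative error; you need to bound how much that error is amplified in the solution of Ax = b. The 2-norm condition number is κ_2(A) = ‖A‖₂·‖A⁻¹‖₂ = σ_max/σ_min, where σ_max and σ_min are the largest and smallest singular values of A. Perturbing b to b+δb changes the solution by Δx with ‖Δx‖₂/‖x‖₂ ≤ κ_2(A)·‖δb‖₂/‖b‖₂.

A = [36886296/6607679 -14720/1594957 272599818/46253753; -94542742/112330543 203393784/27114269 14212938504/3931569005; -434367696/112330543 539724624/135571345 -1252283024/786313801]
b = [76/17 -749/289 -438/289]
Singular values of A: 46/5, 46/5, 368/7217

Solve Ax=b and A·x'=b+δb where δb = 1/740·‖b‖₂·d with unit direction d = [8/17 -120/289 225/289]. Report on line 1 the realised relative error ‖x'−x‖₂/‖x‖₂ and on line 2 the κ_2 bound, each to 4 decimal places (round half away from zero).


σ_max = 46/5, σ_min = 368/7217
κ = σ_max/σ_min = (46/5)/(368/7217) = 180.4250
worst-case relative error ≤ 180.4250 × 1/740 = 0.2438
solve Ax = b  →  x = [-25.8272 -15.3867 25.1978]
‖b‖ = 5.3852, ‖x‖ = 39.2266
Δx = A⁻¹·δb where δb = 1/740·5.3852·d; ‖Δx‖ = 0.1427
relative error = 0.0036
realised/bound (from unrounded values) ≈ 0.0149

0.0036
0.2438


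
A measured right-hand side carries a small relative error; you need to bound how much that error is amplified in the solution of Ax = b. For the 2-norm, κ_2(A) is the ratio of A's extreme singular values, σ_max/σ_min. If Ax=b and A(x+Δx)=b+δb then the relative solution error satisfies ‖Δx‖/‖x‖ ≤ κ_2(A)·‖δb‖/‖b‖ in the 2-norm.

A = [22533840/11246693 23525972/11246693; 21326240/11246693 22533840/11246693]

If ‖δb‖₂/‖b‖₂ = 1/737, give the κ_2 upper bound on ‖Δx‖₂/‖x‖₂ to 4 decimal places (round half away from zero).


0.4536

form AᵀA = [1144568915200/150402025489 1201774754880/150402025489; 1201774754880/150402025489 1261885022224/150402025489] with trace 2861419664/178837129 and determinant 409600/178837129
eigenvalues of AᵀA: λ = (tr ± √(tr²−4·det))/2 = 16, 25600/178837129
so κ_2 = √(16 / (25600/178837129)) = 334.3250
κ_2(A)·‖δb‖/‖b‖ = 0.4536


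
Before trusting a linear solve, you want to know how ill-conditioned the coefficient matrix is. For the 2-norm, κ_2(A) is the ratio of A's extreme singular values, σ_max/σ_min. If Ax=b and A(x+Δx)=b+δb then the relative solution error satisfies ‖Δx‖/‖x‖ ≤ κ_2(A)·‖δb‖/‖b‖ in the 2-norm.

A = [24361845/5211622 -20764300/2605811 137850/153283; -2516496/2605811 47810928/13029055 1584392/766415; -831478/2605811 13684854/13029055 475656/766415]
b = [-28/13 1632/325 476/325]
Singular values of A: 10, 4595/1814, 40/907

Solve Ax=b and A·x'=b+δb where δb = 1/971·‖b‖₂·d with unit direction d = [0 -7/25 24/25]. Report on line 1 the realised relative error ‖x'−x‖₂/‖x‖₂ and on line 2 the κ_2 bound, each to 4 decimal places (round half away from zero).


largest singular value 10, smallest 40/907
κ_2(A) = 10 / (40/907) = 226.7500
κ_2(A)·‖δb‖/‖b‖ = 0.2335
solve Ax = b  →  x = [0.3477 0.6388 1.4576]
2-norm of b is 5.6569; of x, 1.6290
δb = ε·‖b‖·d = [0.0000 -0.0016 0.0056]; solving A·Δx = δb gives ‖Δx‖ = 0.1321
relative error = 0.0811
tightness: 0.0811 against a bound of 0.2335 (unrounded ratio ≈ 0.3473)

0.0811
0.2335


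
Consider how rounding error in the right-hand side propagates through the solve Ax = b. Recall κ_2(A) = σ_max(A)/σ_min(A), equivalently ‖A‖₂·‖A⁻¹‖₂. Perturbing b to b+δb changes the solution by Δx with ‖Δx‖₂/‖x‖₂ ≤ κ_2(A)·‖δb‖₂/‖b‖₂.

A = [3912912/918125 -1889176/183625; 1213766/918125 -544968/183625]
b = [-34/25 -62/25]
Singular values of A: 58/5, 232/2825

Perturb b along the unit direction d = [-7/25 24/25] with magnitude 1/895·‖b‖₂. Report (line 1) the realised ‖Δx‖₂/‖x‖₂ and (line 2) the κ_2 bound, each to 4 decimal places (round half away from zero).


σ_max = 58/5, σ_min = 232/2825
κ_2(A) = (58/5) / (232/2825) = 141.2500
perturbation bound = 141.2500·1/895 = 0.1578
solve Ax = b  →  x = [-22.5464 -9.2076]
‖b‖₂ = 2.8284 and ‖x‖₂ = 24.3541
Δx = A⁻¹·δb where δb = 1/895·2.8284·d; ‖Δx‖ = 0.0385
dividing the unrounded norms, ‖Δx‖/‖x‖ = 0.0016
realised/bound (from unrounded values) ≈ 0.0100

0.0016
0.1578


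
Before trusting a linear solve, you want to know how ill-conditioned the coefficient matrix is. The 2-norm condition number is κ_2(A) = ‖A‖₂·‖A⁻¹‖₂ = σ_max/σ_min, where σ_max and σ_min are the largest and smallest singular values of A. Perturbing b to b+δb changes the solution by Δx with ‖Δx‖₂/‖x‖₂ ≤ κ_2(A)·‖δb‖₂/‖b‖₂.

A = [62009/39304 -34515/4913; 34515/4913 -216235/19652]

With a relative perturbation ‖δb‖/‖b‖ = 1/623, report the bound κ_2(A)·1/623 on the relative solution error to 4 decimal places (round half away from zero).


M = AᵀA = [277118929/5345344 -59055165/668168; -59055165/668168 227744425/1336336]. tr(M)=4111061/18496, det(M)=302934025/295936
eigenvalues of AᵀA: λ = (tr ± √(tr²−4·det))/2 = 3481/16, 87025/18496
κ_2(A) = √(λ_max/λ_min) = √((3481/16) / (87025/18496)) = 6.8000
κ_2(A)·‖δb‖/‖b‖ = 0.0109

0.0109


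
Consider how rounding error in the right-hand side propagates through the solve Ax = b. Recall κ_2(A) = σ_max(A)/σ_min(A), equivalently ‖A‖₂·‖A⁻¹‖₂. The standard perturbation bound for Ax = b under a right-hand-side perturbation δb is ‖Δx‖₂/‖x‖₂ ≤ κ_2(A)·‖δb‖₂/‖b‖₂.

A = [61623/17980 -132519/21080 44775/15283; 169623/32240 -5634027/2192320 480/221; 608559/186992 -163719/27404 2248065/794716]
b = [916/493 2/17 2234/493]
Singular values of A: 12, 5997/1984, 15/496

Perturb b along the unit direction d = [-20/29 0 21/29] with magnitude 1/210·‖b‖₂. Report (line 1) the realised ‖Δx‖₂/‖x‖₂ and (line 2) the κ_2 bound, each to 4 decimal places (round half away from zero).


0.0117
1.8895

σ_max = 12, σ_min = 15/496
condition number: 12 ÷ (15/496) = 396.8000
worst-case relative error ≤ 396.8000 × 1/210 = 1.8895
solve Ax = b  →  x = [-15.6063 19.7056 61.1744]
‖b‖ = 4.8990, ‖x‖ = 66.1375
Δx = A⁻¹·δb where δb = 1/210·4.8990·d; ‖Δx‖ = 0.7714
relative error = 0.0117
so the bound overstates the realised error by a factor of ≈ 162.0031 (computed from the unrounded values)


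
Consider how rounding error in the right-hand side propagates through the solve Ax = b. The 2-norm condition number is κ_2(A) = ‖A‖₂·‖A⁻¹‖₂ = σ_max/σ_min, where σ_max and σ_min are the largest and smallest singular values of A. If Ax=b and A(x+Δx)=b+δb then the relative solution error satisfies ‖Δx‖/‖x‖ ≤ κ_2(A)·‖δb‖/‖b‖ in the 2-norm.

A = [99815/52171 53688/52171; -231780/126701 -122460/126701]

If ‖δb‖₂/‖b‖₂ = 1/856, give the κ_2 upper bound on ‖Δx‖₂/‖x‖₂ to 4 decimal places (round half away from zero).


M = AᵀA = [6553737625/935319889 3495265080/935319889; 3495265080/935319889 1864256976/935319889]. tr(M)=29128009/3236401, det(M)=3600/3236401
char-poly roots: 9 and 400/3236401
κ_2(A) = √(λ_max/λ_min) = √(9 / (400/3236401)) = 269.8500
perturbation bound = 269.8500·1/856 = 0.3152

0.3152


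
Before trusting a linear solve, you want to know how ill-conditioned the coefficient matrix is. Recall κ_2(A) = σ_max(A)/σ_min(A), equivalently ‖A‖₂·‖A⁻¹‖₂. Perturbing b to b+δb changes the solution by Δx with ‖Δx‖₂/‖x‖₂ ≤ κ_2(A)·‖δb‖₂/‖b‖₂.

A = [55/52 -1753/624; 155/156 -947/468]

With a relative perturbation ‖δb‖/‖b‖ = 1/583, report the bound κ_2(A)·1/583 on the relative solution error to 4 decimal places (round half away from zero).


AᵀA = [25625/12168 -1454875/292032; -1454875/292032 42006025/3504384]; tr = 292225/20736, det = 15625/36864
solving λ² − 292225/20736·λ + 15625/36864 = 0 gives λ = 225/16, 625/20736
κ_2(A) = √(λ_max/λ_min) = √((225/16) / (625/20736)) = 21.6000
worst-case relative error ≤ 21.6000 × 1/583 = 0.0370

0.0370
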